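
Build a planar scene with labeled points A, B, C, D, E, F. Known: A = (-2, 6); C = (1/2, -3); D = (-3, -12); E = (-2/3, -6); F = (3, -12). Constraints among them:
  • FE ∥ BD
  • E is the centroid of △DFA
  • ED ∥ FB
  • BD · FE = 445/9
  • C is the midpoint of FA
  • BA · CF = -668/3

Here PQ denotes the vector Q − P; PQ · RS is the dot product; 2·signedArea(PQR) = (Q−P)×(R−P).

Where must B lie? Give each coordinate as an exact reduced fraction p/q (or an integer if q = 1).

B = (2/3, -18)

1. B_x = 2/3  [FE ∥ BD ∩ ED ∥ FB]
2. B_y = -18  [FE ∥ BD ∩ ED ∥ FB]
   → B = (2/3, -18)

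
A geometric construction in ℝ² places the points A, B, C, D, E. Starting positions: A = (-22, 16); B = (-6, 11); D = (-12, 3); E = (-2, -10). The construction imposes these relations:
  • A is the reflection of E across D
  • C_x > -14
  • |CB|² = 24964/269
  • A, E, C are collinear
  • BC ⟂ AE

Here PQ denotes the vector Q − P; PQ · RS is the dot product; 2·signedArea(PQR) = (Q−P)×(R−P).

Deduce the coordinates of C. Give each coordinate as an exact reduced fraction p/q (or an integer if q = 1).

C = (-3668/269, 1379/269)

1. C_x = -3668/269  [A, E, C are collinear ∩ BC ⟂ AE]
2. C_y = 1379/269  [A, E, C are collinear ∩ BC ⟂ AE]
   → C = (-3668/269, 1379/269)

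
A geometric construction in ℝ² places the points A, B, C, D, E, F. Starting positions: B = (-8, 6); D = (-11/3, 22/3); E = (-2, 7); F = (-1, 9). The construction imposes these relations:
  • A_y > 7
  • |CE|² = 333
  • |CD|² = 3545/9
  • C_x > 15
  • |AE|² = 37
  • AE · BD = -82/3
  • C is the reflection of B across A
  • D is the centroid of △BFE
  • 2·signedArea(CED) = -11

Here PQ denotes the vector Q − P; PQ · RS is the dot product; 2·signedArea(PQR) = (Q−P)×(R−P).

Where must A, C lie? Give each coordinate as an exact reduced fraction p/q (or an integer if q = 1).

1. C_x = 16  [line -1/3·x + -5/3·y + 22 = 0 ∩ |CD|² = 3545/9]
2. C_y = 10  [line -1/3·x + -5/3·y + 22 = 0 ∩ |CD|² = 3545/9]
   → C = (16, 10)
3. A_x = 4  [AE · BD = -82/3 ∩ C is the reflection of B across A]
4. A_y = 8  [AE · BD = -82/3 ∩ C is the reflection of B across A]
   → A = (4, 8)

A = (4, 8)
C = (16, 10)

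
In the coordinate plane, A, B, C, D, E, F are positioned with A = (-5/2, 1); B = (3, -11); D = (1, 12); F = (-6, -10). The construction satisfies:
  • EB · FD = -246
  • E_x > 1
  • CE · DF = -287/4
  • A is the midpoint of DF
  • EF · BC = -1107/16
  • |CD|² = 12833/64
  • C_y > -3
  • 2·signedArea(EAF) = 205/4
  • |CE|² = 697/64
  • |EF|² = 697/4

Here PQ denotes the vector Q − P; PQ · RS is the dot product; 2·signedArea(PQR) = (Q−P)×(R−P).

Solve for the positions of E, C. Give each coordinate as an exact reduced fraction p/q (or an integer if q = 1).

1. E_x = 2  [2·signedArea(EAF) = 205/4 ∩ EB · FD = -246]
2. E_y = 1/2  [2·signedArea(EAF) = 205/4 ∩ EB · FD = -246]
   → E = (2, 1/2)
3. C_x = 0  [EF · BC = -1107/16 ∩ CE · DF = -287/4]
4. C_y = -17/8  [EF · BC = -1107/16 ∩ CE · DF = -287/4]
   → C = (0, -17/8)

C = (0, -17/8)
E = (2, 1/2)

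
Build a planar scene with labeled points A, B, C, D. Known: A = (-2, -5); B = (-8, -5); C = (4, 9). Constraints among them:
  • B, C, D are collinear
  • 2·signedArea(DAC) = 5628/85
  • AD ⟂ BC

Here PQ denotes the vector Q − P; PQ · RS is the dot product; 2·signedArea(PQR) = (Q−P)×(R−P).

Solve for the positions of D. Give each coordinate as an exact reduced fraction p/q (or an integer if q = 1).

D = (-464/85, -173/85)

1. D_x = -464/85  [B, C, D are collinear ∩ AD ⟂ BC]
2. D_y = -173/85  [B, C, D are collinear ∩ AD ⟂ BC]
   → D = (-464/85, -173/85)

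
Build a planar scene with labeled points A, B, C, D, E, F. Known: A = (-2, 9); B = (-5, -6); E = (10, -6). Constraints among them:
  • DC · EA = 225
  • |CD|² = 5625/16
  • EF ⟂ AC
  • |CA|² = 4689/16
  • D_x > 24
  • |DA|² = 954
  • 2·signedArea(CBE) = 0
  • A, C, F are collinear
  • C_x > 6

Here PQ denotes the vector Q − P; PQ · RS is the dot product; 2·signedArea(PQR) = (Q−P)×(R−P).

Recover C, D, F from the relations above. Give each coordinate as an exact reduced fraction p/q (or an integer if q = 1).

C = (25/4, -6)
D = (25, -6)
F = (3710/521, -3951/521)

1. C_y = -6  [2·signedArea(CBE) = 0]
2. C_x = 25/4  [|CA|² = 4689/16]
   → C = (25/4, -6)
3. D_x = 25  [line 12·x + -15·y + -390 = 0 ∩ |DA|² = 954]
4. D_y = -6  [line 12·x + -15·y + -390 = 0 ∩ |DA|² = 954]
   → D = (25, -6)
5. F_x = 3710/521  [A, C, F are collinear ∩ EF ⟂ AC]
6. F_y = -3951/521  [A, C, F are collinear ∩ EF ⟂ AC]
   → F = (3710/521, -3951/521)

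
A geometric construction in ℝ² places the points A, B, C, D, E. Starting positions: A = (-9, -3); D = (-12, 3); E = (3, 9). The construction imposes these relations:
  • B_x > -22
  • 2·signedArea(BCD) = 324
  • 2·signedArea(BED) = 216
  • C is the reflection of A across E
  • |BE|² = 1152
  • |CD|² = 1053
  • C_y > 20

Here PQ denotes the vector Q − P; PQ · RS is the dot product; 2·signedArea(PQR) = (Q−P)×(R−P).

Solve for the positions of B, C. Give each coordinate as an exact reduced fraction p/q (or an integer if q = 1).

B = (-21, -15)
C = (15, 21)

1. C_x = 15  [C is the reflection of A across E]
2. C_y = 21  [C is the reflection of A across E]
   → C = (15, 21)
3. B_x = -21  [2·signedArea(BCD) = 324 ∩ 2·signedArea(BED) = 216]
4. B_y = -15  [2·signedArea(BCD) = 324 ∩ 2·signedArea(BED) = 216]
   → B = (-21, -15)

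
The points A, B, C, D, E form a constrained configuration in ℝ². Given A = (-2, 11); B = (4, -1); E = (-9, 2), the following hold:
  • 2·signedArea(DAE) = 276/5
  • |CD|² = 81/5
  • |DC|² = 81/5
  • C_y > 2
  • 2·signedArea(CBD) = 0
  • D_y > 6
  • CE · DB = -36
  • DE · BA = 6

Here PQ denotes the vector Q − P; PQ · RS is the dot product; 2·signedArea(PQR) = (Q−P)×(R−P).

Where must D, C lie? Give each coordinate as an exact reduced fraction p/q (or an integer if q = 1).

C = (11/5, 13/5)
D = (2/5, 31/5)

1. D_x = 2/5  [2·signedArea(DAE) = 276/5 ∩ DE · BA = 6]
2. D_y = 31/5  [2·signedArea(DAE) = 276/5 ∩ DE · BA = 6]
   → D = (2/5, 31/5)
3. C_x = 11/5  [2·signedArea(CBD) = 0 ∩ CE · DB = -36]
4. C_y = 13/5  [2·signedArea(CBD) = 0 ∩ CE · DB = -36]
   → C = (11/5, 13/5)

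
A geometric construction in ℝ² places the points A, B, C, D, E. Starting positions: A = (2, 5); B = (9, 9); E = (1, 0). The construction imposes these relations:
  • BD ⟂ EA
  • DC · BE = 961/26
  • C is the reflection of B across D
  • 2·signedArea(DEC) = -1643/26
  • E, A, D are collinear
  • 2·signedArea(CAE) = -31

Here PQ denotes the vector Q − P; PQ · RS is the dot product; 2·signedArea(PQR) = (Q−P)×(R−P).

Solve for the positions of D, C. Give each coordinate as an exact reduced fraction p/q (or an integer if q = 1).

1. D_x = 79/26  [E, A, D are collinear ∩ BD ⟂ EA]
2. D_y = 265/26  [E, A, D are collinear ∩ BD ⟂ EA]
   → D = (79/26, 265/26)
3. C_x = -38/13  [C is the reflection of B across D]
4. C_y = 148/13  [C is the reflection of B across D]
   → C = (-38/13, 148/13)

C = (-38/13, 148/13)
D = (79/26, 265/26)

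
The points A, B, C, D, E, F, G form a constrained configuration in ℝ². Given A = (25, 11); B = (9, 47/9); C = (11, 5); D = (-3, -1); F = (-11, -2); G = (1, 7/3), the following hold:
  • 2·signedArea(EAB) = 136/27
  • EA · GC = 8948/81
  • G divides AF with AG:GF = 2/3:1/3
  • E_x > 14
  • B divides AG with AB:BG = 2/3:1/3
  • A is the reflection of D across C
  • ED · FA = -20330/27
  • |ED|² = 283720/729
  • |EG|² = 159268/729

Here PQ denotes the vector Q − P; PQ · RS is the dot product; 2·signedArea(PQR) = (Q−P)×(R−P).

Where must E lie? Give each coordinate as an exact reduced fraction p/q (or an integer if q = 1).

1. E_x = 15  [EA · GC = 8948/81 ∩ ED · FA = -20330/27]
2. E_y = 191/27  [EA · GC = 8948/81 ∩ ED · FA = -20330/27]
   → E = (15, 191/27)

E = (15, 191/27)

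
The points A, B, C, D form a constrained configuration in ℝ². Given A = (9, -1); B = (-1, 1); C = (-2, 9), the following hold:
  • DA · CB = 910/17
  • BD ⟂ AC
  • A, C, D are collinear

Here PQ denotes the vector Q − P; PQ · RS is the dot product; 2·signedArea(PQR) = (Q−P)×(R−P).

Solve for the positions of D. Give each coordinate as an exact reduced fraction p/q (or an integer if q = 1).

D = (43/17, 83/17)

1. D_x = 43/17  [A, C, D are collinear ∩ BD ⟂ AC]
2. D_y = 83/17  [A, C, D are collinear ∩ BD ⟂ AC]
   → D = (43/17, 83/17)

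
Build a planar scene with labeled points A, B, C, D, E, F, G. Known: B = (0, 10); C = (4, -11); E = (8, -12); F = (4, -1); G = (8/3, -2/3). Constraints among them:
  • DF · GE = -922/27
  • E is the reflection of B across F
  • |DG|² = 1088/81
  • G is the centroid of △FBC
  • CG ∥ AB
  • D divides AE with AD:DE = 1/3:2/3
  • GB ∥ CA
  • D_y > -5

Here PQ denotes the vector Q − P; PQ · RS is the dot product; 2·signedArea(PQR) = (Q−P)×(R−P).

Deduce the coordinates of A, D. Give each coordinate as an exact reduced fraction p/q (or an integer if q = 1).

A = (4/3, -1/3)
D = (32/9, -38/9)

1. A_x = 4/3  [CG ∥ AB ∩ GB ∥ CA]
2. A_y = -1/3  [CG ∥ AB ∩ GB ∥ CA]
   → A = (4/3, -1/3)
3. D_x = 32/9  [D divides AE with AD:DE = 1/3:2/3]
4. D_y = -38/9  [D divides AE with AD:DE = 1/3:2/3]
   → D = (32/9, -38/9)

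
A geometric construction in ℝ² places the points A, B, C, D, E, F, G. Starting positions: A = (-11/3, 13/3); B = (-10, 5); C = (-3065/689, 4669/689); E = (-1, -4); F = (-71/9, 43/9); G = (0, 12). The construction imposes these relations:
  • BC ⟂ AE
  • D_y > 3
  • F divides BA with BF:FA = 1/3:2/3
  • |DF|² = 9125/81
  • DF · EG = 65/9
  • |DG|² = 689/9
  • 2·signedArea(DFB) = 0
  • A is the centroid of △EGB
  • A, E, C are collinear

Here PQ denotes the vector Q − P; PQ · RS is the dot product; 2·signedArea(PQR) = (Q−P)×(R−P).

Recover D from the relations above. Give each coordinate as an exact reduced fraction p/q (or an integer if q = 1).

1. D_x = 8/3  [2·signedArea(DFB) = 0 ∩ DF · EG = 65/9]
2. D_y = 11/3  [2·signedArea(DFB) = 0 ∩ DF · EG = 65/9]
   → D = (8/3, 11/3)

D = (8/3, 11/3)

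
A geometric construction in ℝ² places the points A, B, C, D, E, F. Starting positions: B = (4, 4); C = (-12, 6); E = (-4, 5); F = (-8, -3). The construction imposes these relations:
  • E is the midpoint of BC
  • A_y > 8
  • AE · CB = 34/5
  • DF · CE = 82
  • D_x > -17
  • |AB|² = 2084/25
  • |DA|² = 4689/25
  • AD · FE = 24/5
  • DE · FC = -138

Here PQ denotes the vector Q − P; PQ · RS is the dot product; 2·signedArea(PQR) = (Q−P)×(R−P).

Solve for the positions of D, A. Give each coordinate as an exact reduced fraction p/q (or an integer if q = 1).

A = (-4, 42/5)
D = (-16, 15)

1. D_x = -16  [DE · FC = -138 ∩ DF · CE = 82]
2. D_y = 15  [DE · FC = -138 ∩ DF · CE = 82]
   → D = (-16, 15)
3. A_x = -4  [AE · CB = 34/5 ∩ AD · FE = 24/5]
4. A_y = 42/5  [AE · CB = 34/5 ∩ AD · FE = 24/5]
   → A = (-4, 42/5)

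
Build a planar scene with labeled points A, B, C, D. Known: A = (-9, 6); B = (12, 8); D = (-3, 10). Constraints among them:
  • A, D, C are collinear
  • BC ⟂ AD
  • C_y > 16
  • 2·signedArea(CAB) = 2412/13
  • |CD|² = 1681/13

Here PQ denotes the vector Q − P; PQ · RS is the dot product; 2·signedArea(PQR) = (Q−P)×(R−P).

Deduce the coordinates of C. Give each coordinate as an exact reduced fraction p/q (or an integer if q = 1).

1. C_x = 84/13  [A, D, C are collinear ∩ BC ⟂ AD]
2. C_y = 212/13  [A, D, C are collinear ∩ BC ⟂ AD]
   → C = (84/13, 212/13)

C = (84/13, 212/13)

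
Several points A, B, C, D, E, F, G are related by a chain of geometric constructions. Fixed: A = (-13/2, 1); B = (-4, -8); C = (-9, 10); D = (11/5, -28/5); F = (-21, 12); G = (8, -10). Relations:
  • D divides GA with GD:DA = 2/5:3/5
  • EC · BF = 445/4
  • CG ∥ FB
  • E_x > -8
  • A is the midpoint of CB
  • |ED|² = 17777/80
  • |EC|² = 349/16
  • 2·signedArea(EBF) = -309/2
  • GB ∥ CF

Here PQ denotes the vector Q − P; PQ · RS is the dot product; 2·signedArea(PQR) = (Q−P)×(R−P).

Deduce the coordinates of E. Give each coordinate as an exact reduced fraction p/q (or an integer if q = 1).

E = (-31/4, 11/2)

1. E_x = -31/4  [2·signedArea(EBF) = -309/2 ∩ EC · BF = 445/4]
2. E_y = 11/2  [2·signedArea(EBF) = -309/2 ∩ EC · BF = 445/4]
   → E = (-31/4, 11/2)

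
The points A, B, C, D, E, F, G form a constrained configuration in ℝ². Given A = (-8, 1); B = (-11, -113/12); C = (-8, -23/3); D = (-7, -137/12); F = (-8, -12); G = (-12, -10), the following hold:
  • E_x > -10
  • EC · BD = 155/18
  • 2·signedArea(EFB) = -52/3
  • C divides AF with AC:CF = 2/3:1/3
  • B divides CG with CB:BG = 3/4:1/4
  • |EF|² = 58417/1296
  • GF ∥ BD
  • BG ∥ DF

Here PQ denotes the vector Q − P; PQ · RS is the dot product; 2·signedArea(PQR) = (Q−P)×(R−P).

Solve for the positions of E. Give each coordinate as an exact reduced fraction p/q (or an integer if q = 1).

E = (-9, -193/36)

1. E_x = -9  [EC · BD = 155/18 ∩ 2·signedArea(EFB) = -52/3]
2. E_y = -193/36  [EC · BD = 155/18 ∩ 2·signedArea(EFB) = -52/3]
   → E = (-9, -193/36)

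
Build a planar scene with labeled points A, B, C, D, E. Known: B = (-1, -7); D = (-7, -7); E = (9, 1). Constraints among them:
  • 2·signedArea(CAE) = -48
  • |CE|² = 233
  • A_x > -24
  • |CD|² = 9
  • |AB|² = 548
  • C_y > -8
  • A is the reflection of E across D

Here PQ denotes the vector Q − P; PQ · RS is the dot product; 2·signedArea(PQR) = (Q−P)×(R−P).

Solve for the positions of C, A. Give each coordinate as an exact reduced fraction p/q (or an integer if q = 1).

A = (-23, -15)
C = (-4, -7)

1. A_x = -23  [A is the reflection of E across D]
2. A_y = -15  [A is the reflection of E across D]
   → A = (-23, -15)
3. C_x = -4  [line -16·x + 32·y + 160 = 0 ∩ |CD|² = 9]
4. C_y = -7  [line -16·x + 32·y + 160 = 0 ∩ |CD|² = 9]
   → C = (-4, -7)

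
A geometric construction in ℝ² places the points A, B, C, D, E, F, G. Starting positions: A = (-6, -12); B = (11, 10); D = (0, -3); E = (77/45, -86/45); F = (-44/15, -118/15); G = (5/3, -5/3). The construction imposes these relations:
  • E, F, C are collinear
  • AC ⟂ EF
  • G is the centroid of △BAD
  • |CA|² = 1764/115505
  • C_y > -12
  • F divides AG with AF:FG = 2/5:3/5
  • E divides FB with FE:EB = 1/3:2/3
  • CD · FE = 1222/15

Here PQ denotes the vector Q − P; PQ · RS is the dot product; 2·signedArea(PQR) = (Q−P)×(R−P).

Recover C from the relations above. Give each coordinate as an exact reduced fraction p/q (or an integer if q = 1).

C = (-704286/115505, -1377282/115505)

1. C_x = -704286/115505  [E, F, C are collinear ∩ AC ⟂ EF]
2. C_y = -1377282/115505  [E, F, C are collinear ∩ AC ⟂ EF]
   → C = (-704286/115505, -1377282/115505)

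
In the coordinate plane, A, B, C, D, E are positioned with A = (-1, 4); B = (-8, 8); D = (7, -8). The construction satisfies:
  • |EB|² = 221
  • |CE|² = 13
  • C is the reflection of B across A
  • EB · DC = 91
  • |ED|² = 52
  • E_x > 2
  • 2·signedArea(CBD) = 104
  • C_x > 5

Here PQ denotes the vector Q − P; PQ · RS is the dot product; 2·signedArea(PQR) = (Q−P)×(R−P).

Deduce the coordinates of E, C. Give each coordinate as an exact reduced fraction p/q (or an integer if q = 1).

1. C_x = 6  [C is the reflection of B across A]
2. C_y = 0  [C is the reflection of B across A]
   → C = (6, 0)
3. E_x = 3  [line 1·x + -8·y + -19 = 0 ∩ |EB|² = 221]
4. E_y = -2  [line 1·x + -8·y + -19 = 0 ∩ |EB|² = 221]
   → E = (3, -2)

C = (6, 0)
E = (3, -2)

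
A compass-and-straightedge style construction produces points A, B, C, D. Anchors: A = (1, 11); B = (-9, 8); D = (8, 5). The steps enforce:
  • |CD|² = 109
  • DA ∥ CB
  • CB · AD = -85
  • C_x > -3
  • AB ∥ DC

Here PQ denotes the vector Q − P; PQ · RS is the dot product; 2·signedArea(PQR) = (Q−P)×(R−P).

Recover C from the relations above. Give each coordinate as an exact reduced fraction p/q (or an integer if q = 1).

C = (-2, 2)

1. C_x = -2  [DA ∥ CB ∩ AB ∥ DC]
2. C_y = 2  [DA ∥ CB ∩ AB ∥ DC]
   → C = (-2, 2)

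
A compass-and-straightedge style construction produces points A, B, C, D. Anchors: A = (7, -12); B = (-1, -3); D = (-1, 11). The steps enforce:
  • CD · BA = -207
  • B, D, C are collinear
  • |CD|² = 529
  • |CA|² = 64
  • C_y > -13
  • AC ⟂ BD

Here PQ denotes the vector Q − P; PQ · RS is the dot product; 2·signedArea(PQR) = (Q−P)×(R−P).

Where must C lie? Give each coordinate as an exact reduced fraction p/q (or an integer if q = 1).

1. C_x = -1  [B, D, C are collinear ∩ AC ⟂ BD]
2. C_y = -12  [B, D, C are collinear ∩ AC ⟂ BD]
   → C = (-1, -12)

C = (-1, -12)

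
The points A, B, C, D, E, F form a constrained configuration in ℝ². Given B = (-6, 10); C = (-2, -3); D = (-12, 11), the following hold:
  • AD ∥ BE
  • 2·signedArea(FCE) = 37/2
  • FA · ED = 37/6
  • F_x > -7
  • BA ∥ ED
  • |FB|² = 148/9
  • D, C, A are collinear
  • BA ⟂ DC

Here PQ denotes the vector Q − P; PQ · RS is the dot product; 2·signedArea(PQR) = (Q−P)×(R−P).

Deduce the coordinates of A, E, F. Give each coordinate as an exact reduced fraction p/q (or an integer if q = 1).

A = (-19/2, 15/2)
E = (-17/2, 27/2)
F = (-20/3, 6)

1. A_x = -19/2  [D, C, A are collinear ∩ BA ⟂ DC]
2. A_y = 15/2  [D, C, A are collinear ∩ BA ⟂ DC]
   → A = (-19/2, 15/2)
3. E_x = -17/2  [BA ∥ ED ∩ AD ∥ BE]
4. E_y = 27/2  [BA ∥ ED ∩ AD ∥ BE]
   → E = (-17/2, 27/2)
5. F_x = -20/3  [2·signedArea(FCE) = 37/2 ∩ FA · ED = 37/6]
6. F_y = 6  [2·signedArea(FCE) = 37/2 ∩ FA · ED = 37/6]
   → F = (-20/3, 6)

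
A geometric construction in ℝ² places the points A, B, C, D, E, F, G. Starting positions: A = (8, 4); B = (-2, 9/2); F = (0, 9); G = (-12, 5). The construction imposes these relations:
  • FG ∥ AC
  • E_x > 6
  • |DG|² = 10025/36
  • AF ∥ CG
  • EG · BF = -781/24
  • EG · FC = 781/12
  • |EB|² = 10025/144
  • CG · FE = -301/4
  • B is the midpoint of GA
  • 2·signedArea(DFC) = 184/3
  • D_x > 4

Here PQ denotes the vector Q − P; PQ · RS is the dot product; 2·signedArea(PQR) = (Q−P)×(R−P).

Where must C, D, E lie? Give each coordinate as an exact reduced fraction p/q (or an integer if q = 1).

1. C_x = -4  [AF ∥ CG ∩ FG ∥ AC]
2. C_y = 0  [AF ∥ CG ∩ FG ∥ AC]
   → C = (-4, 0)
3. D_x = 14/3  [line 9·x + -4·y + -76/3 = 0 ∩ |DG|² = 10025/36]
4. D_y = 25/6  [line 9·x + -4·y + -76/3 = 0 ∩ |DG|² = 10025/36]
   → D = (14/3, 25/6)
5. E_x = 19/3  [EG · FC = 781/12 ∩ CG · FE = -301/4]
6. E_y = 49/12  [EG · FC = 781/12 ∩ CG · FE = -301/4]
   → E = (19/3, 49/12)

C = (-4, 0)
D = (14/3, 25/6)
E = (19/3, 49/12)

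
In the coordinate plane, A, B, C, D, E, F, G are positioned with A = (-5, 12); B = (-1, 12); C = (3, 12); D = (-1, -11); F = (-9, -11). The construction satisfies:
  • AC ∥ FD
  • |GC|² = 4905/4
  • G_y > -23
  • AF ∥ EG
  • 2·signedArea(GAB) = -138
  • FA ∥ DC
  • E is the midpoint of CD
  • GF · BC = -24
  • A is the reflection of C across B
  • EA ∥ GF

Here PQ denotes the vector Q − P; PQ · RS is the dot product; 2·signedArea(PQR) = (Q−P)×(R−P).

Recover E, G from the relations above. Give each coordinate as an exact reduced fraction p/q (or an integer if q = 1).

1. E_x = 1  [E is the midpoint of CD]
2. E_y = 1/2  [E is the midpoint of CD]
   → E = (1, 1/2)
3. G_x = -3  [EA ∥ GF ∩ AF ∥ EG]
4. G_y = -45/2  [EA ∥ GF ∩ AF ∥ EG]
   → G = (-3, -45/2)

E = (1, 1/2)
G = (-3, -45/2)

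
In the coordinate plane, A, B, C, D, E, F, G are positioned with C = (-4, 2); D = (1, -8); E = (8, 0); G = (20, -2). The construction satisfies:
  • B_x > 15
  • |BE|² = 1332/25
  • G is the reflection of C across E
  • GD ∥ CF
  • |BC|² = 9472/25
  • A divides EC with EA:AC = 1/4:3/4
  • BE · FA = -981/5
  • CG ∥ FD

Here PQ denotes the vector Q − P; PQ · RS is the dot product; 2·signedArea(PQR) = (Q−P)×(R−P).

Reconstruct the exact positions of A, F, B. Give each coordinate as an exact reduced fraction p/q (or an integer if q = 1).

A = (5, 1/2)
B = (76/5, -6/5)
F = (-23, -4)

1. A_x = 5  [A divides EC with EA:AC = 1/4:3/4]
2. A_y = 1/2  [A divides EC with EA:AC = 1/4:3/4]
   → A = (5, 1/2)
3. F_x = -23  [CG ∥ FD ∩ GD ∥ CF]
4. F_y = -4  [CG ∥ FD ∩ GD ∥ CF]
   → F = (-23, -4)
5. B_x = 76/5  [line -28·x + -9/2·y + 2101/5 = 0 ∩ |BC|² = 9472/25]
6. B_y = -6/5  [line -28·x + -9/2·y + 2101/5 = 0 ∩ |BC|² = 9472/25]
   → B = (76/5, -6/5)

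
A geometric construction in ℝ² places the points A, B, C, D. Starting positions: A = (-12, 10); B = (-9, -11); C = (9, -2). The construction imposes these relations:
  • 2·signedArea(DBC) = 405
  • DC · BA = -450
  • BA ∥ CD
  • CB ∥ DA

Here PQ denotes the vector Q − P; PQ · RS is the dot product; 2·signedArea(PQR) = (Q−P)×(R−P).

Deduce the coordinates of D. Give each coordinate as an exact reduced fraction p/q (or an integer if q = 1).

1. D_x = 6  [CB ∥ DA ∩ BA ∥ CD]
2. D_y = 19  [CB ∥ DA ∩ BA ∥ CD]
   → D = (6, 19)

D = (6, 19)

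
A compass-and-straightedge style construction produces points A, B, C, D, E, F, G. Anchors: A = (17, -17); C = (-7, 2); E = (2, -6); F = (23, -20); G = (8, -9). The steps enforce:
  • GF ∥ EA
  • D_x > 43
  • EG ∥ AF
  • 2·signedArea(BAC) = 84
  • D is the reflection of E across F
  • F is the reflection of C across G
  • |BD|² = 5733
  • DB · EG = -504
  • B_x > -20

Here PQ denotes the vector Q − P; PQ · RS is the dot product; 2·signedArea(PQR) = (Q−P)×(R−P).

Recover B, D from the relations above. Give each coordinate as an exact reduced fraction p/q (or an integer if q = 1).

1. D_x = 44  [D is the reflection of E across F]
2. D_y = -34  [D is the reflection of E across F]
   → D = (44, -34)
3. B_x = -19  [2·signedArea(BAC) = 84 ∩ DB · EG = -504]
4. B_y = 8  [2·signedArea(BAC) = 84 ∩ DB · EG = -504]
   → B = (-19, 8)

B = (-19, 8)
D = (44, -34)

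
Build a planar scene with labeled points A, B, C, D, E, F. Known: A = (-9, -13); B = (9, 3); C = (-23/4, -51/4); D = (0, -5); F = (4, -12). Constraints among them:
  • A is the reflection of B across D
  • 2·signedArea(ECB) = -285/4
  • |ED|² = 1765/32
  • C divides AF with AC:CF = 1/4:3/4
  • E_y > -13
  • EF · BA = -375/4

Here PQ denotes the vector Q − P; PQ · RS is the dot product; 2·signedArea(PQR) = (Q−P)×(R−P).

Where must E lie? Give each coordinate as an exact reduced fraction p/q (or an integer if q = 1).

1. E_x = -7/8  [EF · BA = -375/4 ∩ 2·signedArea(ECB) = -285/4]
2. E_y = -99/8  [EF · BA = -375/4 ∩ 2·signedArea(ECB) = -285/4]
   → E = (-7/8, -99/8)

E = (-7/8, -99/8)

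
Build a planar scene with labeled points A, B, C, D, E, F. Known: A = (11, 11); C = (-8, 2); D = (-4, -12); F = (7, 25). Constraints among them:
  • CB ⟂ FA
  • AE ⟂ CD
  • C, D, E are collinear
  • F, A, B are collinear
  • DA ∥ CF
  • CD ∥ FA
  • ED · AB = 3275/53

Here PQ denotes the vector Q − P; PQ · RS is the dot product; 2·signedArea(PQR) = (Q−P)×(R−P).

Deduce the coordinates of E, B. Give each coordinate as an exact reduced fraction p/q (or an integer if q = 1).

B = (633/53, 408/53)
E = (-474/53, 281/53)

1. E_x = -474/53  [C, D, E are collinear ∩ AE ⟂ CD]
2. E_y = 281/53  [C, D, E are collinear ∩ AE ⟂ CD]
   → E = (-474/53, 281/53)
3. B_x = 633/53  [F, A, B are collinear ∩ CB ⟂ FA]
4. B_y = 408/53  [F, A, B are collinear ∩ CB ⟂ FA]
   → B = (633/53, 408/53)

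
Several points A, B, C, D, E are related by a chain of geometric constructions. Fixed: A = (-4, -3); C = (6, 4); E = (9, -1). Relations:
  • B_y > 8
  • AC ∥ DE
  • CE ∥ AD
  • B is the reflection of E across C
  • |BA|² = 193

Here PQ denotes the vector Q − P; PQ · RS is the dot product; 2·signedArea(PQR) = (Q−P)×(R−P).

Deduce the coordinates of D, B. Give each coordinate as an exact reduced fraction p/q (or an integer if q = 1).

B = (3, 9)
D = (-1, -8)

1. D_x = -1  [AC ∥ DE ∩ CE ∥ AD]
2. D_y = -8  [AC ∥ DE ∩ CE ∥ AD]
   → D = (-1, -8)
3. B_x = 3  [B is the reflection of E across C]
4. B_y = 9  [B is the reflection of E across C]
   → B = (3, 9)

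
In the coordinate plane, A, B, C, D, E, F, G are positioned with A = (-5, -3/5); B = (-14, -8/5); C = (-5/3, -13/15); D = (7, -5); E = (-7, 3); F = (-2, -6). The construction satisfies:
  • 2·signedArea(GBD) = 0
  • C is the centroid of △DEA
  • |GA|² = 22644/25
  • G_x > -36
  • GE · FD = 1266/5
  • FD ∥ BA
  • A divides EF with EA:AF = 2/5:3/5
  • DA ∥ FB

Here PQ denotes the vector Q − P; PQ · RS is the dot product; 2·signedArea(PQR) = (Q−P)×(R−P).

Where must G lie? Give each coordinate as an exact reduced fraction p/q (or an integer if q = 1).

1. G_x = -35  [2·signedArea(GBD) = 0 ∩ GE · FD = 1266/5]
2. G_y = 9/5  [2·signedArea(GBD) = 0 ∩ GE · FD = 1266/5]
   → G = (-35, 9/5)

G = (-35, 9/5)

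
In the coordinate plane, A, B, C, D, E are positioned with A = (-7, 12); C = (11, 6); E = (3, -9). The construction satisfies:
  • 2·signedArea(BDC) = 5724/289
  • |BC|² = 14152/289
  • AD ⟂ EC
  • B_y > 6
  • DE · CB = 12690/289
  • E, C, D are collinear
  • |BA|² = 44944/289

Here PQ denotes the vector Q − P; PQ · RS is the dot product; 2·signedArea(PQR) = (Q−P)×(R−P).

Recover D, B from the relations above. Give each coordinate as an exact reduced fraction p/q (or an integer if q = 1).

B = (1157/289, 1772/289)
D = (2747/289, 924/289)

1. D_x = 2747/289  [E, C, D are collinear ∩ AD ⟂ EC]
2. D_y = 924/289  [E, C, D are collinear ∩ AD ⟂ EC]
   → D = (2747/289, 924/289)
3. B_x = 1157/289  [2·signedArea(BDC) = 5724/289 ∩ DE · CB = 12690/289]
4. B_y = 1772/289  [2·signedArea(BDC) = 5724/289 ∩ DE · CB = 12690/289]
   → B = (1157/289, 1772/289)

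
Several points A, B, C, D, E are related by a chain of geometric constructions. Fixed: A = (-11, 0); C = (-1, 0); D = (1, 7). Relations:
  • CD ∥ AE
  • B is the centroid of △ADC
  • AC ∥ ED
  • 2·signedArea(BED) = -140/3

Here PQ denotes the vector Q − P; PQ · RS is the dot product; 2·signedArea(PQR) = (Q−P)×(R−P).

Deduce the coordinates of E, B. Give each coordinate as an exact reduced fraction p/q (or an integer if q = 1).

1. E_x = -9  [AC ∥ ED ∩ CD ∥ AE]
2. E_y = 7  [AC ∥ ED ∩ CD ∥ AE]
   → E = (-9, 7)
3. B_x = -11/3  [B is the centroid of △ADC]
4. B_y = 7/3  [B is the centroid of △ADC]
   → B = (-11/3, 7/3)

B = (-11/3, 7/3)
E = (-9, 7)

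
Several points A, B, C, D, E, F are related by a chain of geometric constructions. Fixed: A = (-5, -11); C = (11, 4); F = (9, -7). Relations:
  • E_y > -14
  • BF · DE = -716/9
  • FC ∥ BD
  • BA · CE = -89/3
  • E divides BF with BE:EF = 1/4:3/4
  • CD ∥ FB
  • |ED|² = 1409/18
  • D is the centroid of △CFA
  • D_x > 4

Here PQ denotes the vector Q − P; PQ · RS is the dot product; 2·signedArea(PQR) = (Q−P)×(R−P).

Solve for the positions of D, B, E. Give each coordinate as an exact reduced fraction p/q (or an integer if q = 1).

1. D_x = 5  [D is the centroid of △CFA]
2. D_y = -14/3  [D is the centroid of △CFA]
   → D = (5, -14/3)
3. B_x = 3  [FC ∥ BD ∩ CD ∥ FB]
4. B_y = -47/3  [FC ∥ BD ∩ CD ∥ FB]
   → B = (3, -47/3)
5. E_x = 9/2  [E divides BF with BE:EF = 1/4:3/4]
6. E_y = -27/2  [E divides BF with BE:EF = 1/4:3/4]
   → E = (9/2, -27/2)

B = (3, -47/3)
D = (5, -14/3)
E = (9/2, -27/2)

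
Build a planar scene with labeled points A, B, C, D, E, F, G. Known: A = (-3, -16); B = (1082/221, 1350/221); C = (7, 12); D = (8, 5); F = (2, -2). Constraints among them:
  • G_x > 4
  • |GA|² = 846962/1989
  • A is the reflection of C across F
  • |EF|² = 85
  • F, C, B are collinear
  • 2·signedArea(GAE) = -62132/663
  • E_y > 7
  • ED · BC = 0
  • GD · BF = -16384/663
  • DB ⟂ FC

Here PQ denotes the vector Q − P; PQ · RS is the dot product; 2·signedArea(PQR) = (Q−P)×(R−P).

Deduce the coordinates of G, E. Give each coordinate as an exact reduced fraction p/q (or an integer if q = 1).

1. G_x = 3292/663  [line 640/221·x + 1792/221·y + -25856/663 = 0 ∩ |GA|² = 846962/1989]
2. G_y = 671/221  [line 640/221·x + 1792/221·y + -25856/663 = 0 ∩ |GA|² = 846962/1989]
   → G = (3292/663, 671/221)
3. E_x = 396/221  [ED · BC = 0 ∩ 2·signedArea(GAE) = -62132/663]
4. E_y = 1595/221  [ED · BC = 0 ∩ 2·signedArea(GAE) = -62132/663]
   → E = (396/221, 1595/221)

E = (396/221, 1595/221)
G = (3292/663, 671/221)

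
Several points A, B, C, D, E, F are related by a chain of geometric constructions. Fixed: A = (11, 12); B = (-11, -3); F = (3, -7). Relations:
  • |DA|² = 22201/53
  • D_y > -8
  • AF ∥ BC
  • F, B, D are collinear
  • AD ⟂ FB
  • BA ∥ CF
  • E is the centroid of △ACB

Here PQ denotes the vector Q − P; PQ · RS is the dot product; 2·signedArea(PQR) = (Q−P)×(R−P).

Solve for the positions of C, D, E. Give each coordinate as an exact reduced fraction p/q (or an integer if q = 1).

C = (-19, -22)
D = (285/53, -407/53)
E = (-19/3, -13/3)

1. C_x = -19  [BA ∥ CF ∩ AF ∥ BC]
2. C_y = -22  [BA ∥ CF ∩ AF ∥ BC]
   → C = (-19, -22)
3. D_x = 285/53  [F, B, D are collinear ∩ AD ⟂ FB]
4. D_y = -407/53  [F, B, D are collinear ∩ AD ⟂ FB]
   → D = (285/53, -407/53)
5. E_x = -19/3  [E is the centroid of △ACB]
6. E_y = -13/3  [E is the centroid of △ACB]
   → E = (-19/3, -13/3)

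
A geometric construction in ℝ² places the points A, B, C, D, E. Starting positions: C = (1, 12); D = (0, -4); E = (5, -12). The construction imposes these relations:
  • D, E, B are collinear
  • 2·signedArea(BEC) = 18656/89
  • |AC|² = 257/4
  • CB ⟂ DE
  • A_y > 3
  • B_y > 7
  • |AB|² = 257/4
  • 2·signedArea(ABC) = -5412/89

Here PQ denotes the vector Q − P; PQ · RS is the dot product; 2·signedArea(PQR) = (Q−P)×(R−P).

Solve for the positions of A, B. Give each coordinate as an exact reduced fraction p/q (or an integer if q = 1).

1. B_x = -615/89  [D, E, B are collinear ∩ CB ⟂ DE]
2. B_y = 628/89  [D, E, B are collinear ∩ CB ⟂ DE]
   → B = (-615/89, 628/89)
3. A_x = 1/2  [line -440/89·x + 704/89·y + -2596/89 = 0 ∩ |AB|² = 257/4]
4. A_y = 4  [line -440/89·x + 704/89·y + -2596/89 = 0 ∩ |AB|² = 257/4]
   → A = (1/2, 4)

A = (1/2, 4)
B = (-615/89, 628/89)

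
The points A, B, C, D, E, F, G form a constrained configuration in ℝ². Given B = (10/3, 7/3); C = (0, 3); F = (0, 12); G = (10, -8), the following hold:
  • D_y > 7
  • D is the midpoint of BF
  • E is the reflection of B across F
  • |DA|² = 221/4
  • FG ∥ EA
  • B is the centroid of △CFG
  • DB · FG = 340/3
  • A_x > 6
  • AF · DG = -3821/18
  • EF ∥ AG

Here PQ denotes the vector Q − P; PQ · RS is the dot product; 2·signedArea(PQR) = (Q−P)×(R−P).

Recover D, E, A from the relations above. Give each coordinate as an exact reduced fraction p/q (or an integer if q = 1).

A = (20/3, 5/3)
D = (5/3, 43/6)
E = (-10/3, 65/3)

1. D_x = 5/3  [D is the midpoint of BF]
2. D_y = 43/6  [D is the midpoint of BF]
   → D = (5/3, 43/6)
3. E_x = -10/3  [E is the reflection of B across F]
4. E_y = 65/3  [E is the reflection of B across F]
   → E = (-10/3, 65/3)
5. A_x = 20/3  [EF ∥ AG ∩ FG ∥ EA]
6. A_y = 5/3  [EF ∥ AG ∩ FG ∥ EA]
   → A = (20/3, 5/3)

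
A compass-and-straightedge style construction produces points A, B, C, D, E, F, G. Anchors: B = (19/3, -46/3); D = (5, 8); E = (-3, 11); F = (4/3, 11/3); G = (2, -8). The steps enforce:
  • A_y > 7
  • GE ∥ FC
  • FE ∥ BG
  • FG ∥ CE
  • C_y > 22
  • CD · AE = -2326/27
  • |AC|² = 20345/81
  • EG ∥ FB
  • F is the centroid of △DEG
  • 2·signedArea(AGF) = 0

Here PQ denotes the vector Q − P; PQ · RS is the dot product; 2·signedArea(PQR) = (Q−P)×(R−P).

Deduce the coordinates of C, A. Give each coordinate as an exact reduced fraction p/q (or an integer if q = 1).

A = (10/9, 68/9)
C = (-11/3, 68/3)

1. C_x = -11/3  [FG ∥ CE ∩ GE ∥ FC]
2. C_y = 68/3  [FG ∥ CE ∩ GE ∥ FC]
   → C = (-11/3, 68/3)
3. A_x = 10/9  [2·signedArea(AGF) = 0 ∩ CD · AE = -2326/27]
4. A_y = 68/9  [2·signedArea(AGF) = 0 ∩ CD · AE = -2326/27]
   → A = (10/9, 68/9)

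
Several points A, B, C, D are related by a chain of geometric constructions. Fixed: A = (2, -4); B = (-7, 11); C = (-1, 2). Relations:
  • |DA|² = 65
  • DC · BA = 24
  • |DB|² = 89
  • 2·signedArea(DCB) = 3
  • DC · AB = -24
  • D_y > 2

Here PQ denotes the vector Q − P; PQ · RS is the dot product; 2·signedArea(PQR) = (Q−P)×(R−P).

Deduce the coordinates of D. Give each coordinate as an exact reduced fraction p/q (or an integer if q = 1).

1. D_x = -2  [2·signedArea(DCB) = 3 ∩ DC · AB = -24]
2. D_y = 3  [2·signedArea(DCB) = 3 ∩ DC · AB = -24]
   → D = (-2, 3)

D = (-2, 3)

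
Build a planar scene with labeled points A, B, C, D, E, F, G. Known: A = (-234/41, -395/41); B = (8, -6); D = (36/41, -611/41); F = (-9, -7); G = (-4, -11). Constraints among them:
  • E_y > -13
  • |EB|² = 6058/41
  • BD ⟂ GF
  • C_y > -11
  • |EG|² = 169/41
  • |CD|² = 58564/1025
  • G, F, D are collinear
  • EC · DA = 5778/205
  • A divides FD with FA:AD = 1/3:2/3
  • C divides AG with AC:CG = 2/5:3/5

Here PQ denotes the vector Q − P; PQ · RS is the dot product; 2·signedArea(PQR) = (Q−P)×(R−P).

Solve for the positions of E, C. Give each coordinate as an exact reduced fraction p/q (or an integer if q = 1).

C = (-206/41, -2087/205)
E = (-99/41, -503/41)

1. C_x = -206/41  [C divides AG with AC:CG = 2/5:3/5]
2. C_y = -2087/205  [C divides AG with AC:CG = 2/5:3/5]
   → C = (-206/41, -2087/205)
3. E_x = -99/41  [line 270/41·x + -216/41·y + -1998/41 = 0 ∩ |EG|² = 169/41]
4. E_y = -503/41  [line 270/41·x + -216/41·y + -1998/41 = 0 ∩ |EG|² = 169/41]
   → E = (-99/41, -503/41)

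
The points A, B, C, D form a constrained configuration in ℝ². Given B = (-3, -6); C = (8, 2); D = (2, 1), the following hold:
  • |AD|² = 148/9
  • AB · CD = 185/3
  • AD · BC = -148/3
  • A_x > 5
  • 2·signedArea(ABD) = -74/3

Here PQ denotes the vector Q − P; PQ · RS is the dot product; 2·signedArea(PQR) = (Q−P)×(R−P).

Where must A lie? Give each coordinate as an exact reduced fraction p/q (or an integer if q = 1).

A = (6, 5/3)

1. A_x = 6  [AB · CD = 185/3 ∩ 2·signedArea(ABD) = -74/3]
2. A_y = 5/3  [AB · CD = 185/3 ∩ 2·signedArea(ABD) = -74/3]
   → A = (6, 5/3)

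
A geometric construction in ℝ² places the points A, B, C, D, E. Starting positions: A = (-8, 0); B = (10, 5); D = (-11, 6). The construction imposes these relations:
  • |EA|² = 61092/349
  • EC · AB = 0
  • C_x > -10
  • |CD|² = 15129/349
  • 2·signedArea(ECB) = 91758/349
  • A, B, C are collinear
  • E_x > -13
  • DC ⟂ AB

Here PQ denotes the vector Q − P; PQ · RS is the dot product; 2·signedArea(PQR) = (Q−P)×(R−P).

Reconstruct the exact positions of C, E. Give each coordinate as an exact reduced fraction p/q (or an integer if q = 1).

1. C_x = -3224/349  [A, B, C are collinear ∩ DC ⟂ AB]
2. C_y = -120/349  [A, B, C are collinear ∩ DC ⟂ AB]
   → C = (-3224/349, -120/349)
3. E_x = -4454/349  [EC · AB = 0 ∩ 2·signedArea(ECB) = 91758/349]
4. E_y = 4308/349  [EC · AB = 0 ∩ 2·signedArea(ECB) = 91758/349]
   → E = (-4454/349, 4308/349)

C = (-3224/349, -120/349)
E = (-4454/349, 4308/349)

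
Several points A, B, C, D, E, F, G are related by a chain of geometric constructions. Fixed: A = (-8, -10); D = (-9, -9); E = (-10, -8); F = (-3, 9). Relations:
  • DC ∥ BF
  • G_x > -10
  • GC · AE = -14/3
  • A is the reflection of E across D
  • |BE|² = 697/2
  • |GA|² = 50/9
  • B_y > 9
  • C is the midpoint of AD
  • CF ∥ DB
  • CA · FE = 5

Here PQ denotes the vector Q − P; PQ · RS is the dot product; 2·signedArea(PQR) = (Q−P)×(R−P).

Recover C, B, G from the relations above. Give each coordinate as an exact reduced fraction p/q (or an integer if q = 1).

B = (-7/2, 19/2)
C = (-17/2, -19/2)
G = (-29/3, -25/3)

1. C_x = -17/2  [C is the midpoint of AD]
2. C_y = -19/2  [C is the midpoint of AD]
   → C = (-17/2, -19/2)
3. B_x = -7/2  [DC ∥ BF ∩ CF ∥ DB]
4. B_y = 19/2  [DC ∥ BF ∩ CF ∥ DB]
   → B = (-7/2, 19/2)
5. G_x = -29/3  [line 2·x + -2·y + 8/3 = 0 ∩ |GA|² = 50/9]
6. G_y = -25/3  [line 2·x + -2·y + 8/3 = 0 ∩ |GA|² = 50/9]
   → G = (-29/3, -25/3)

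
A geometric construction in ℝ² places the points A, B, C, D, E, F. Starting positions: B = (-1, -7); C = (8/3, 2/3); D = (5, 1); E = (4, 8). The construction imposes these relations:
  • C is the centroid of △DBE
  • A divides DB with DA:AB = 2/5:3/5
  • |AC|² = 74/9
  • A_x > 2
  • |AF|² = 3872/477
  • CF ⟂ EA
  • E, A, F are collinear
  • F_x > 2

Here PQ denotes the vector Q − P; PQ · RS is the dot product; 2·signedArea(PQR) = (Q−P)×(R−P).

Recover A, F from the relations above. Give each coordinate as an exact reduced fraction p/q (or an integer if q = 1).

1. A_x = 13/5  [A divides DB with DA:AB = 2/5:3/5]
2. A_y = -11/5  [A divides DB with DA:AB = 2/5:3/5]
   → A = (13/5, -11/5)
3. F_x = 475/159  [E, A, F are collinear ∩ CF ⟂ EA]
4. F_y = 33/53  [E, A, F are collinear ∩ CF ⟂ EA]
   → F = (475/159, 33/53)

A = (13/5, -11/5)
F = (475/159, 33/53)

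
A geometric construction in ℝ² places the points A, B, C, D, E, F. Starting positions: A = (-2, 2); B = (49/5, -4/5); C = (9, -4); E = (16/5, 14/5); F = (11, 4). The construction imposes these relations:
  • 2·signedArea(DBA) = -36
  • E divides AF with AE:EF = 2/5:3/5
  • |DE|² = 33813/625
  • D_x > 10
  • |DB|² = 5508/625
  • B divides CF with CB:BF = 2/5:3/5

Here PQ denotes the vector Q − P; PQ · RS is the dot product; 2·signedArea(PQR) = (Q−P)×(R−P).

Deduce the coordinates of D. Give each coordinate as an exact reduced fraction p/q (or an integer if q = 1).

1. D_x = 263/25  [line -14/5·x + -59/5·y + 54 = 0 ∩ |DE|² = 33813/625]
2. D_y = 52/25  [line -14/5·x + -59/5·y + 54 = 0 ∩ |DE|² = 33813/625]
   → D = (263/25, 52/25)

D = (263/25, 52/25)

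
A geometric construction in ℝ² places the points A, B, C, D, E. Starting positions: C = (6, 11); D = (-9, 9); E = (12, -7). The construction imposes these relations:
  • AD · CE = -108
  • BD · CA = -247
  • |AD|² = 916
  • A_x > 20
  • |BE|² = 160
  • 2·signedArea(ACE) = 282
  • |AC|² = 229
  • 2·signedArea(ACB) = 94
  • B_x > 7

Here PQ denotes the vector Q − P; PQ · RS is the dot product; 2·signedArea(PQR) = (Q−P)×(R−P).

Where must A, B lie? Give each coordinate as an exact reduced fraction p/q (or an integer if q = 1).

1. A_x = 21  [AD · CE = -108 ∩ 2·signedArea(ACE) = 282]
2. A_y = 13  [AD · CE = -108 ∩ 2·signedArea(ACE) = 282]
   → A = (21, 13)
3. B_x = 8  [2·signedArea(ACB) = 94 ∩ BD · CA = -247]
4. B_y = 5  [2·signedArea(ACB) = 94 ∩ BD · CA = -247]
   → B = (8, 5)

A = (21, 13)
B = (8, 5)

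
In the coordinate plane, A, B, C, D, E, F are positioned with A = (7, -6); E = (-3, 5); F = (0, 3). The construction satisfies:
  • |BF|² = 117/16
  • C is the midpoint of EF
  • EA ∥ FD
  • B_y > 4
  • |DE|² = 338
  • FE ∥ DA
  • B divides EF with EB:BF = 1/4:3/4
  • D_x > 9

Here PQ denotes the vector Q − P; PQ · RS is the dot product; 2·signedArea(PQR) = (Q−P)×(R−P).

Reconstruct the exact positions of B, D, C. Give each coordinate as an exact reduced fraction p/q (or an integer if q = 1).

1. B_x = -9/4  [B divides EF with EB:BF = 1/4:3/4]
2. B_y = 9/2  [B divides EF with EB:BF = 1/4:3/4]
   → B = (-9/4, 9/2)
3. D_x = 10  [FE ∥ DA ∩ EA ∥ FD]
4. D_y = -8  [FE ∥ DA ∩ EA ∥ FD]
   → D = (10, -8)
5. C_x = -3/2  [C is the midpoint of EF]
6. C_y = 4  [C is the midpoint of EF]
   → C = (-3/2, 4)

B = (-9/4, 9/2)
C = (-3/2, 4)
D = (10, -8)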